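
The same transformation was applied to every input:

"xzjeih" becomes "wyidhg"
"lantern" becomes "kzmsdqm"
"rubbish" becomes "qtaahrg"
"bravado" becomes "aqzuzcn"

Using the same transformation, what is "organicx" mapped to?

In each case the input is transformed by: shift every letter 1 place backward in the alphabet (wrapping around).
"organicx" → "nqfzmhbw".

nqfzmhbw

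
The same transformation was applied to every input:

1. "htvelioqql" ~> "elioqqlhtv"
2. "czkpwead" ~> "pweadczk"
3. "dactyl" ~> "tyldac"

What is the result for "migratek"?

ratekmig

Each output is the input with this applied: move the first 3 characters to the end (rotate left by 3).
On "migratek" that produces "ratekmig".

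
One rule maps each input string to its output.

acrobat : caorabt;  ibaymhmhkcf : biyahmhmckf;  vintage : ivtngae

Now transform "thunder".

htnuedr

Looking at the pairs, the operation is to swap each adjacent pair of characters (1↔2, 3↔4, ...).
For "thunder" the result is "htnuedr".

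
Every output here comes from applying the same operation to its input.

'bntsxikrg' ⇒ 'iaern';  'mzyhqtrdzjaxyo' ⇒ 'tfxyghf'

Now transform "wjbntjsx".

diaz

The rule is to keep every other character starting from the first (positions 1st, 3rd, 5th, ...), then shift every letter 7 places forward in the alphabet (wrapping around).
Applying both steps to "wjbntjsx": "wbts", then "diaz".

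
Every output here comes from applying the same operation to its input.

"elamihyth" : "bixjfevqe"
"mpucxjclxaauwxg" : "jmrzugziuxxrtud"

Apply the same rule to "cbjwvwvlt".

zygtstsiq

What's happening: shift every letter 3 places backward in the alphabet (wrapping around).
On "cbjwvwvlt" that produces "zygtstsiq".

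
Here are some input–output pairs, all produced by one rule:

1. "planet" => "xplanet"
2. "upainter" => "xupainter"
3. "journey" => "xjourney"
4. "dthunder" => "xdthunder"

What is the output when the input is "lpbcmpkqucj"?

xlpbcmpkqucj

The transformation: prepend "x".
Applying that to "lpbcmpkqucj" gives "xlpbcmpkqucj".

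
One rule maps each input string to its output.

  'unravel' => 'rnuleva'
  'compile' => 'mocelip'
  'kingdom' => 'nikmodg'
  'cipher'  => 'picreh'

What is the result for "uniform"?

Rule — move the first 3 characters to the end (rotate left by 3), then reverse the string.
Applying both steps to "uniform": "formuni", then "inumrof".

inumrof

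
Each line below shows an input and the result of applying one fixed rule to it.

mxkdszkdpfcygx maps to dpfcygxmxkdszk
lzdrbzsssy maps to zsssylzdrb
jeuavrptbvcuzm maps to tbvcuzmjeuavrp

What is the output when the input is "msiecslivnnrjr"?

ivnnrjrmsiecsl

Rule — swap the front and back halves of the string.
On "msiecslivnnrjr" that produces "ivnnrjrmsiecsl".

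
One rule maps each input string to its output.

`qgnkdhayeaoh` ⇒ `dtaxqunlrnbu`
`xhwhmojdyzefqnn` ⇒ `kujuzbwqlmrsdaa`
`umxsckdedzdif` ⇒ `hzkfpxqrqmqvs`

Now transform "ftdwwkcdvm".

sgqjjxpqiz

The transformation: shift every letter 13 places forward in the alphabet (wrapping around) — i.e. ROT13.
For "ftdwwkcdvm" the result is "sgqjjxpqiz".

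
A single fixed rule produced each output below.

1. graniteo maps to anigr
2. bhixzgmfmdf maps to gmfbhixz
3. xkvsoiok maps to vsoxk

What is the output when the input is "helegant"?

leghe

The transformation: delete the last 3 characters, then move the last 3 characters to the front (rotate right by 3).
So "helegant" becomes "leghe".
(Check on "bhixzgmfmdf": → "bhixzgmf" → "gmfbhixz" ✓)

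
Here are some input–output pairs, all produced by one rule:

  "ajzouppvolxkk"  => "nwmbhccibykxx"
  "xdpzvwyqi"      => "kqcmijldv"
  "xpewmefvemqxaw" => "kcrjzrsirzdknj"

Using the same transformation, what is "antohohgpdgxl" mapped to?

In each case the input is transformed by: shift every letter 13 places forward in the alphabet (wrapping around) — i.e. ROT13.
On "antohohgpdgxl" that produces "nagbubutcqtky".

nagbubutcqtky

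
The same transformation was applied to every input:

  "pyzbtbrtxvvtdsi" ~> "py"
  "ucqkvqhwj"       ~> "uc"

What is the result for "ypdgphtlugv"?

In each case the input is transformed by: keep only the first 2 characters.
"ypdgphtlugv" → "yp".

yp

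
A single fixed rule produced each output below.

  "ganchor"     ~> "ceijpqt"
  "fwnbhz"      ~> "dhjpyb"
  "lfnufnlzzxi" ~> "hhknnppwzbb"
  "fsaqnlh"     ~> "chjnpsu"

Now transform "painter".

cgkprtv

Rule — sort the characters into alphabetical order, then shift every letter 2 places forward in the alphabet (wrapping around).
So "painter" becomes "cgkprtv".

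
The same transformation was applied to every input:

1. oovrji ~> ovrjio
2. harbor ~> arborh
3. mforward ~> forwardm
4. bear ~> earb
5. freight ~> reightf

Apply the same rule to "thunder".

hundert

Rule — move the first character to the end.
Doing the same to "thunder": "hundert".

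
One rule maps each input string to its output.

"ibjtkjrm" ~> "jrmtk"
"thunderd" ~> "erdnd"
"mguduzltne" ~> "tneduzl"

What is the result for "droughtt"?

httug

The rule is to delete the first 3 characters, then move the last 3 characters to the front (rotate right by 3).
Working it through for "droughtt": intermediate "ughtt", final "httug".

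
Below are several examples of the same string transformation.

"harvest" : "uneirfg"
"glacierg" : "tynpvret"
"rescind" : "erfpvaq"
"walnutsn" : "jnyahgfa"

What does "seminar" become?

In each case the input is transformed by: shift every letter 13 places forward in the alphabet (wrapping around) — i.e. ROT13.
Applying that to "seminar" gives "frzvane".

frzvane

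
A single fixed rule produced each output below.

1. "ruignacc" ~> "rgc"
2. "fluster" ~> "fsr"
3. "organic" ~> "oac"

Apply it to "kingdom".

kgm

What's happening: keep one character in every 3, starting at position 1 (positions 1st, 4th, 7th, ...).
"kingdom" → "kgm".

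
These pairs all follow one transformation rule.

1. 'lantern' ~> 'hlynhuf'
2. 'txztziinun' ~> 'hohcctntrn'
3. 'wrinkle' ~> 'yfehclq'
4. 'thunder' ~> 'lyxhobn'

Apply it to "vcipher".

Each output is the input with this applied: shift every letter 6 places backward in the alphabet (wrapping around), then reverse the string.
Working it through for "vcipher": intermediate "pwcjbyl", final "lybjcwp".

lybjcwp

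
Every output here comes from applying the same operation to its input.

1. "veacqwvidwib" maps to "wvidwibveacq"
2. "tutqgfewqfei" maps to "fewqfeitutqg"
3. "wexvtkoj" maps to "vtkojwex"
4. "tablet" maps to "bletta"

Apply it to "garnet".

In each case the input is transformed by: swap the front and back halves of the string, then move the last character to the front.
Applying that to "garnet" gives "rnetga".

rnetga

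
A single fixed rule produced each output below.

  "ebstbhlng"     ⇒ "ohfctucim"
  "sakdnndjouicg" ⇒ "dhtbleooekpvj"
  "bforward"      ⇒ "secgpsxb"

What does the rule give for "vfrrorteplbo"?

cpwgsspsufqm

Each output is the input with this applied: move the last 2 characters to the front (rotate right by 2), then shift every letter 1 place forward in the alphabet (wrapping around).
Applying both steps to "vfrrorteplbo": "bovfrrortepl", then "cpwgsspsufqm".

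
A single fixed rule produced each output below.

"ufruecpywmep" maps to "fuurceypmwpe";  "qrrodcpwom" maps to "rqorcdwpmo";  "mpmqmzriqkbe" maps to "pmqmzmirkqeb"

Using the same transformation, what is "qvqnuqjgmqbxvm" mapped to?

vqnqqugjqmxbmv

The transformation: swap each adjacent pair of characters (1↔2, 3↔4, ...).
"qvqnuqjgmqbxvm" → "vqnqqugjqmxbmv".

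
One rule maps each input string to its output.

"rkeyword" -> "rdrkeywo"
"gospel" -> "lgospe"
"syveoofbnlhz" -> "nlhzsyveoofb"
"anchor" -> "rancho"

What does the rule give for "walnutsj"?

sjwalnut

The pattern: swap the front and back halves of the string, then move the first 2 characters to the end (rotate left by 2).
Starting from "walnutsj": after the first operation, "utsjwaln"; after the second, "sjwalnut".
(Check on "anchor": → "horanc" → "rancho" ✓)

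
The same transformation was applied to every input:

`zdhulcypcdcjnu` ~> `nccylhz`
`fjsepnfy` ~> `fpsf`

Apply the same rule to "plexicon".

oiep

Looking at the pairs, the operation is to reverse the string, then keep every other character starting from the second (positions 2nd, 4th, 6th, ...).
"plexicon" → "nocixelp" → "oiep".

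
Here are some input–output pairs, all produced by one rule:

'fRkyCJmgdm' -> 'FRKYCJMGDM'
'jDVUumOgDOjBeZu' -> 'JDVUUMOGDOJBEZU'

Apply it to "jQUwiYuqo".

Rule — convert every letter to uppercase.
On "jQUwiYuqo" that produces "JQUWIYUQO".

JQUWIYUQO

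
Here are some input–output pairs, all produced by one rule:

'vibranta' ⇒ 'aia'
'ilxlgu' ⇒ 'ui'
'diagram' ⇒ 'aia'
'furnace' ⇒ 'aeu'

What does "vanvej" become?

In each case the input is transformed by: move the last 3 characters to the front (rotate right by 3), then keep only the vowels.
Starting from "vanvej": after the first operation, "vejvan"; after the second, "ea".

ea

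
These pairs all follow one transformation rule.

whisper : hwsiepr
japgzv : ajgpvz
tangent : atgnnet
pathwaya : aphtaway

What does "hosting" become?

ohtsnig

The rule is to swap each adjacent pair of characters (1↔2, 3↔4, ...).
For "hosting" the result is "ohtsnig".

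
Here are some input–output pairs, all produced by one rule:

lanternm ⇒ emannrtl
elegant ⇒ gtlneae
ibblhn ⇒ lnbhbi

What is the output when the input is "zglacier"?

crgeliaz

What's happening: take characters alternately from the front and the back (1st, last, 2nd, 2nd-last, ...), then swap the first and last characters.
Doing the same to "zglacier": "crgeliaz".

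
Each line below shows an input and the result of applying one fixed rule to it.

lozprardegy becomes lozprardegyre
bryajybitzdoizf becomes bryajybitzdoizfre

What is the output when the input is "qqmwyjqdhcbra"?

qqmwyjqdhcbrare

The transformation: append "re".
Doing the same to "qqmwyjqdhcbra": "qqmwyjqdhcbrare".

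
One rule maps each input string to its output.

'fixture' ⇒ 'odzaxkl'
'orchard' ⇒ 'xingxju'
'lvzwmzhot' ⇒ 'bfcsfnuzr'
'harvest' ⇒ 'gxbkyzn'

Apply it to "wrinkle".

xotqrkc

The rule is to shift every letter 6 places forward in the alphabet (wrapping around), then move the first character to the end.
Working it through for "wrinkle": intermediate "cxotqrk", final "xotqrkc".
(Check on "orchard": → "uxingxj" → "xingxju" ✓)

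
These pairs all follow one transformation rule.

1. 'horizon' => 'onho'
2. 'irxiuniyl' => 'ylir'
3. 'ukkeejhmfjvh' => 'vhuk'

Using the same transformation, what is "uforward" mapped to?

The pattern: move the last 2 characters to the front (rotate right by 2), then keep only the first 4 characters.
Applying that to "uforward" gives "rduf".

rduf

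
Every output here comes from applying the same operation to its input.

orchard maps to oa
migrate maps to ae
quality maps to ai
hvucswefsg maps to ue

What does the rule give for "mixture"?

Looking at the pairs, the operation is to keep every other character starting from the first (positions 1st, 3rd, 5th, ...), then keep only the vowels.
For "mixture", step one produces "mxue"; step two turns that into "ue".

ue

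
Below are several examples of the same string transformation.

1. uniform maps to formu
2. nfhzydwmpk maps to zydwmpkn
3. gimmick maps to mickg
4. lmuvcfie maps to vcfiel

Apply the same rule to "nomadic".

adicn

The rule is to move the first character to the end, then delete the first 2 characters.
Working it through for "nomadic": intermediate "omadicn", final "adicn".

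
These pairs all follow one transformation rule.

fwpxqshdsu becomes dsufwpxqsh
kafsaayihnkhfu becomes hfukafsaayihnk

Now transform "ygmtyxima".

imaygmtyx

Looking at the pairs, the operation is to move the last 3 characters to the front (rotate right by 3).
"ygmtyxima" → "imaygmtyx".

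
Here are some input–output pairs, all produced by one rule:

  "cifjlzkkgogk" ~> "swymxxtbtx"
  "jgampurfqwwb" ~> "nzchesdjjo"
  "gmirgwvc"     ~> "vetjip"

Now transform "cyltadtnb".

Rule — delete the first 2 characters, then shift every letter 13 places forward in the alphabet (wrapping around) — i.e. ROT13.
Working it through for "cyltadtnb": intermediate "ltadtnb", final "ygnqgao".

ygnqgao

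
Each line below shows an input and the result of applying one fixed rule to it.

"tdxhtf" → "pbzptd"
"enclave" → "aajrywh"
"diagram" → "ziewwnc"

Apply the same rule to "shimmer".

ondaeii

The rule is to take characters alternately from the front and the back (1st, last, 2nd, 2nd-last, ...), then shift every letter 4 places backward in the alphabet (wrapping around).
On "shimmer": the first step gives "srheimm", and the second then gives "ondaeii".
(Check on "enclave": → "eenvcal" → "aajrywh" ✓)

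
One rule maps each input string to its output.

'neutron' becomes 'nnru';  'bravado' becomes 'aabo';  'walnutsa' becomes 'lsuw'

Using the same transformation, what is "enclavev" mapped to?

Rule — keep every other character starting from the first (positions 1st, 3rd, 5th, ...), then sort the characters into alphabetical order.
On "enclavev": the first step gives "ecae", and the second then gives "acee".

acee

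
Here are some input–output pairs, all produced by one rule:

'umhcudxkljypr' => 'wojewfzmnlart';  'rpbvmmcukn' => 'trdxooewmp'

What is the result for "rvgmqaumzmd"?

The pattern: shift every letter 2 places forward in the alphabet (wrapping around).
So "rvgmqaumzmd" becomes "txioscwobof".

txioscwobof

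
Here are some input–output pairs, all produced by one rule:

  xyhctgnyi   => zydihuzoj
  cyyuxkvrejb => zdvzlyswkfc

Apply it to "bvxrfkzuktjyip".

The rule is to swap each adjacent pair of characters (1↔2, 3↔4, ...), then shift every letter 1 place forward in the alphabet (wrapping around).
Working it through for "bvxrfkzuktjyip": intermediate "vbrxkfuztkyjpi", final "wcsylgvaulzkqj".

wcsylgvaulzkqj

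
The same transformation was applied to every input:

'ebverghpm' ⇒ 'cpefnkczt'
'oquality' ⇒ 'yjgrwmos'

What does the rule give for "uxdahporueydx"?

Looking at the pairs, the operation is to move the first 3 characters to the end (rotate left by 3), then shift every letter 2 places backward in the alphabet (wrapping around).
Applying both steps to "uxdahporueydx": "ahporueydxuxd", then "yfnmpscwbvsvb".
(Check on "ebverghpm": → "erghpmebv" → "cpefnkczt" ✓)

yfnmpscwbvsvb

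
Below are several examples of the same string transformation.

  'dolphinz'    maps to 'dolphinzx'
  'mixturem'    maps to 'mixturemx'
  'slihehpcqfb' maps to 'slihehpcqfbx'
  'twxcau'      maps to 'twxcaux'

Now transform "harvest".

The rule is to append "x".
On "harvest" that produces "harvestx".

harvestx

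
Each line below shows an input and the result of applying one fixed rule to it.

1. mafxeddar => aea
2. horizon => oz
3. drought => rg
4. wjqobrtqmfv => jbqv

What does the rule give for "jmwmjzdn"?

mjn

Each output is the input with this applied: keep one character in every 3, starting at position 2 (positions 2nd, 5th, 8th, ...).
So "jmwmjzdn" becomes "mjn".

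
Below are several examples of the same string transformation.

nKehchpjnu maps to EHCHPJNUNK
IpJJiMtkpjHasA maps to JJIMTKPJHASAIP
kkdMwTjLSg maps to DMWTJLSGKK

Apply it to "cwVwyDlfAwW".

VWYDLFAWWCW

Each output is the input with this applied: move the first 2 characters to the end (rotate left by 2), then convert every letter to uppercase.
Applying that to "cwVwyDlfAwW" gives "VWYDLFAWWCW".
(Check on "nKehchpjnu": → "ehchpjnunK" → "EHCHPJNUNK" ✓)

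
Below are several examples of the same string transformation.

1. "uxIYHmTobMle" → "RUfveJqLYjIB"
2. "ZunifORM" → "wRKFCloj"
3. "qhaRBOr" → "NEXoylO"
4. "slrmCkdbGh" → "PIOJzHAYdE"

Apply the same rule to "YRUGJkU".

Rule — flip the case of every letter, then shift every letter 3 places backward in the alphabet (wrapping around).
On "YRUGJkU" that produces "vordgHr".

vordgHr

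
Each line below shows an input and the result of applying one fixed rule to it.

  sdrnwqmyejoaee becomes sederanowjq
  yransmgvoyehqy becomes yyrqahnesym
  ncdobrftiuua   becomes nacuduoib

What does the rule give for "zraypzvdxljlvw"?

The rule is to take characters alternately from the front and the back (1st, last, 2nd, 2nd-last, ...), then delete the last 3 characters.
"zraypzvdxljlvw" → "zwrvalyjplzxvd" → "zwrvalyjplz".

zwrvalyjplz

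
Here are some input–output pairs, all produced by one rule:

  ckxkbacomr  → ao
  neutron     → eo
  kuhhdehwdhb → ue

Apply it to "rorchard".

oa

Each output is the input with this applied: keep every other character starting from the second (positions 2nd, 4th, 6th, ...), then keep only the vowels.
Starting from "rorchard": after the first operation, "ocad"; after the second, "oa".
(Check on "ckxkbacomr": → "kkaor" → "ao" ✓)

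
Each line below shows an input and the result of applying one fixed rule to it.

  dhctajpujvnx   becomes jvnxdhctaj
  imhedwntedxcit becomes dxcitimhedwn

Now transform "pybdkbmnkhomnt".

Each output is the input with this applied: swap the front and back halves of the string, then delete the first 2 characters.
Applying both steps to "pybdkbmnkhomnt": "nkhomntpybdkbm", then "homntpybdkbm".

homntpybdkbm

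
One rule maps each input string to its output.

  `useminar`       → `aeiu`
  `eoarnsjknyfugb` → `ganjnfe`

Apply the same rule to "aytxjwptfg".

The pattern: keep every other character starting from the first (positions 1st, 3rd, 5th, ...), then swap the first and last characters.
On "aytxjwptfg": the first step gives "atjpf", and the second then gives "ftjpa".

ftjpa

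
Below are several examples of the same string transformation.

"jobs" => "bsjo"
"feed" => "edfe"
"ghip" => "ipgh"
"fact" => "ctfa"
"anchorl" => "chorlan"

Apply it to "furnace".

Rule — move the first 2 characters to the end (rotate left by 2).
"furnace" → "rnacefu".

rnacefu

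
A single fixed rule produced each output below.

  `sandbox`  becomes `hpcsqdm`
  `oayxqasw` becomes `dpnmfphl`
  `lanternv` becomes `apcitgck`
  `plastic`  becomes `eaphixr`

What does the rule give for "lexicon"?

The transformation: shift every letter 11 places backward in the alphabet (wrapping around).
On "lexicon" that produces "atmxrdc".

atmxrdc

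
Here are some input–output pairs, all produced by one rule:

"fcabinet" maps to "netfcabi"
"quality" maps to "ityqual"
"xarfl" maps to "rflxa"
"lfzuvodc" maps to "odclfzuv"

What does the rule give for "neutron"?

ronneut

Each output is the input with this applied: move the last 3 characters to the front (rotate right by 3).
Applying that to "neutron" gives "ronneut".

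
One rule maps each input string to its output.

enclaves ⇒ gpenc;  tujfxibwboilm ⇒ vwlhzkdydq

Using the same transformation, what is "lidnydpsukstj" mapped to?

nkfpafruwm

Looking at the pairs, the operation is to shift every letter 2 places forward in the alphabet (wrapping around), then delete the last 3 characters.
"lidnydpsukstj" → "nkfpafruwmuvl" → "nkfpafruwm".
(Check on "tujfxibwboilm": → "vwlhzkdydqkno" → "vwlhzkdydq" ✓)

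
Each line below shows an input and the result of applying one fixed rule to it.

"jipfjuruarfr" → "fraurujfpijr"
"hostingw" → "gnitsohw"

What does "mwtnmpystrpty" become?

Each output is the input with this applied: move the last character to the front, then reverse the string.
On "mwtnmpystrpty": the first step gives "ymwtnmpystrpt", and the second then gives "tprtsypmntwmy".

tprtsypmntwmy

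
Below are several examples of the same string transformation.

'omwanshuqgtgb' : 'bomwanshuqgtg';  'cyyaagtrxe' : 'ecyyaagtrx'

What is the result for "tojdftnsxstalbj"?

Each output is the input with this applied: move the last character to the front.
"tojdftnsxstalbj" → "jtojdftnsxstalb".

jtojdftnsxstalb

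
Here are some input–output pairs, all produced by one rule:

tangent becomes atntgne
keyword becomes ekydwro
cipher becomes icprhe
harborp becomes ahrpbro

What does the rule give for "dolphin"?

odlnpih

What's happening: move the first character to the end, then take characters alternately from the front and the back (1st, last, 2nd, 2nd-last, ...).
For "dolphin", step one produces "olphind"; step two turns that into "odlnpih".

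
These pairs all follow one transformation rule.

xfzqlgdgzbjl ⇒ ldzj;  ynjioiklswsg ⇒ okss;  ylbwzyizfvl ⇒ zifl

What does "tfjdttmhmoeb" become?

Each output is the input with this applied: keep every other character starting from the first (positions 1st, 3rd, 5th, ...), then keep only the last 4 characters.
Applying both steps to "tfjdttmhmoeb": "tjtmme", then "tmme".

tmme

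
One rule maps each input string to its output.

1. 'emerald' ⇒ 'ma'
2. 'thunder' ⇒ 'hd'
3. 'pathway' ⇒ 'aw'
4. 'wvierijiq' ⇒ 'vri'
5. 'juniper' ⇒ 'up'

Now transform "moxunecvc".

What's happening: keep one character in every 3, starting at position 2 (positions 2nd, 5th, 8th, ...).
On "moxunecvc" that produces "onv".

onv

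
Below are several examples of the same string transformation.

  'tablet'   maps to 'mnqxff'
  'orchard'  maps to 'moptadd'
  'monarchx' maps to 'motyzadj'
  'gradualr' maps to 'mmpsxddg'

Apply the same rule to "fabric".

What's happening: sort the characters into alphabetical order, then shift every letter 12 places forward in the alphabet (wrapping around).
For "fabric", step one produces "abcfir"; step two turns that into "mnorud".

mnorud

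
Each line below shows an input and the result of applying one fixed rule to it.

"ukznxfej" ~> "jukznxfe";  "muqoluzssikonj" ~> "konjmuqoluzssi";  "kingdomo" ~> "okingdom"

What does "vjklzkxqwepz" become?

The transformation: move the first 3 characters to the end (rotate left by 3), then swap the front and back halves of the string.
Applying both steps to "vjklzkxqwepz": "lzkxqwepzvjk", then "epzvjklzkxqw".

epzvjklzkxqw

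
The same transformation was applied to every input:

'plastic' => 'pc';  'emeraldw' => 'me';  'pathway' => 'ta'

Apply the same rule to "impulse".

Looking at the pairs, the operation is to sort the characters into reverse alphabetical order, then keep one character in every 3, starting at position 3 (positions 3rd, 6th, 9th, ...).
On "impulse": the first step gives "uspmlie", and the second then gives "pi".

pi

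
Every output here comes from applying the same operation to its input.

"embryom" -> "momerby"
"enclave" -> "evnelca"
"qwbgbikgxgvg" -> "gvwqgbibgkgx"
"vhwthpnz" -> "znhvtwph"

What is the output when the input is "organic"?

ciroagn

Rule — move the last 2 characters to the front (rotate right by 2), then swap each adjacent pair of characters (1↔2, 3↔4, ...).
On "organic": the first step gives "icorgan", and the second then gives "ciroagn".
(Check on "vhwthpnz": → "nzvhwthp" → "znhvtwph" ✓)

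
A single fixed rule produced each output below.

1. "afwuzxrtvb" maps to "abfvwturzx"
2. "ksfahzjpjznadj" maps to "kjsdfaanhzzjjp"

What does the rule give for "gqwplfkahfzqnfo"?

goqfwnpqlzffkha

The rule is to take characters alternately from the front and the back (1st, last, 2nd, 2nd-last, ...).
On "gqwplfkahfzqnfo" that produces "goqfwnpqlzffkha".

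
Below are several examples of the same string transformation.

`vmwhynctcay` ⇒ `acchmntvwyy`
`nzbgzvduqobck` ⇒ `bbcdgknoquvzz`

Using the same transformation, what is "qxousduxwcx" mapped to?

cdoqsuuwxxx

The transformation: sort the characters into alphabetical order.
On "qxousduxwcx" that produces "cdoqsuuwxxx".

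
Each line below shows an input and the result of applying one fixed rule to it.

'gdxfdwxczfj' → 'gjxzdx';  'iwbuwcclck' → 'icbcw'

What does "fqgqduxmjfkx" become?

What's happening: keep every other character starting from the first (positions 1st, 3rd, 5th, ...), then take characters alternately from the front and the back (1st, last, 2nd, 2nd-last, ...).
On "fqgqduxmjfkx": the first step gives "fgdxjk", and the second then gives "fkgjdx".

fkgjdx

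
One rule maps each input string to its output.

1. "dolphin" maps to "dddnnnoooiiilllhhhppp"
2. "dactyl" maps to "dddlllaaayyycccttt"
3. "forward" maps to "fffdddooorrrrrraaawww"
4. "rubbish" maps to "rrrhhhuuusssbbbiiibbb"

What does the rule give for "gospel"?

gggllloooeeesssppp

In each case the input is transformed by: take characters alternately from the front and the back (1st, last, 2nd, 2nd-last, ...), then repeat every character 3 times.
"gospel" → "gloesp" → "gggllloooeeesssppp".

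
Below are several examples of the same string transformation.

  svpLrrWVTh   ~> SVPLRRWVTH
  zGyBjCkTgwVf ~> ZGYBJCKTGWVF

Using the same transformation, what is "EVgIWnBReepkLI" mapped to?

In each case the input is transformed by: convert every letter to uppercase.
So "EVgIWnBReepkLI" becomes "EVGIWNBREEPKLI".

EVGIWNBREEPKLI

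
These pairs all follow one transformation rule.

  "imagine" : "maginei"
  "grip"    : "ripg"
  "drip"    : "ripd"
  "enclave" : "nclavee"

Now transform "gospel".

ospelg

The pattern: move the first character to the end.
So "gospel" becomes "ospelg".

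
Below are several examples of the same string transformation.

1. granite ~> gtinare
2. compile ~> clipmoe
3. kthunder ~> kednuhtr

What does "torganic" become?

tinagroc

Each output is the input with this applied: swap the first and last characters, then reverse the string.
Working it through for "torganic": intermediate "corganit", final "tinagroc".
(Check on "compile": → "eompilc" → "clipmoe" ✓)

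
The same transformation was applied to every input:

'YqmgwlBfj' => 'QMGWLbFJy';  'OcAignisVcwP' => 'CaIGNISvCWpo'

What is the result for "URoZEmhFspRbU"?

rOzeMHfSPrBuu

What's happening: flip the case of every letter, then move the first character to the end.
For "URoZEmhFspRbU", step one produces "urOzeMHfSPrBu"; step two turns that into "rOzeMHfSPrBuu".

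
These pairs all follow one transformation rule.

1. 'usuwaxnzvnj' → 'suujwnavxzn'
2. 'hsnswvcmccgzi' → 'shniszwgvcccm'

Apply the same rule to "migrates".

Looking at the pairs, the operation is to move the first character to the end, then take characters alternately from the front and the back (1st, last, 2nd, 2nd-last, ...).
For "migrates", step one produces "igratesm"; step two turns that into "imgsreat".

imgsreat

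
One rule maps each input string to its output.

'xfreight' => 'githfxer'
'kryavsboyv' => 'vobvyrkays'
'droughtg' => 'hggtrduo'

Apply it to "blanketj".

Rule — swap each adjacent pair of characters (1↔2, 3↔4, ...), then swap the front and back halves of the string.
For "blanketj", step one produces "lbnaekjt"; step two turns that into "ekjtlbna".

ekjtlbna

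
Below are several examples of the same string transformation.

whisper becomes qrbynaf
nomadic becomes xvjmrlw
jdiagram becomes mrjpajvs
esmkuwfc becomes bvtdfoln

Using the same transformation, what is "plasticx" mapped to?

ujbcrlgy

In each case the input is transformed by: move the first character to the end, then shift every letter 9 places forward in the alphabet (wrapping around).
On "plasticx": the first step gives "lasticxp", and the second then gives "ujbcrlgy".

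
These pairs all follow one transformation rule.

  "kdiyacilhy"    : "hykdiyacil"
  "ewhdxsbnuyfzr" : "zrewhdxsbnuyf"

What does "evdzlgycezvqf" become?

What's happening: move the last 2 characters to the front (rotate right by 2).
"evdzlgycezvqf" → "qfevdzlgycezv".

qfevdzlgycezv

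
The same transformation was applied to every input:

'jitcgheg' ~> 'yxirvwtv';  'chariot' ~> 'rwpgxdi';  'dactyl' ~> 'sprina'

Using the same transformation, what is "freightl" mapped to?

ugtxvwia

In each case the input is transformed by: shift every letter 11 places backward in the alphabet (wrapping around).
Doing the same to "freightl": "ugtxvwia".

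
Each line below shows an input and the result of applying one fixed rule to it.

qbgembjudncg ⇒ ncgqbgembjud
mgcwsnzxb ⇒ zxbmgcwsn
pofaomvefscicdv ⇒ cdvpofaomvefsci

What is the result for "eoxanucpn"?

cpneoxanu

The pattern: move the last 3 characters to the front (rotate right by 3).
"eoxanucpn" → "cpneoxanu".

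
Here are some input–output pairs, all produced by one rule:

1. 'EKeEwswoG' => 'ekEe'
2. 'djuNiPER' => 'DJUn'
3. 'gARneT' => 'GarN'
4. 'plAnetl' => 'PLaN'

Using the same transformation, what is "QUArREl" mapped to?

quaR

The transformation: flip the case of every letter, then keep only the first 4 characters.
Starting from "QUArREl": after the first operation, "quaRreL"; after the second, "quaR".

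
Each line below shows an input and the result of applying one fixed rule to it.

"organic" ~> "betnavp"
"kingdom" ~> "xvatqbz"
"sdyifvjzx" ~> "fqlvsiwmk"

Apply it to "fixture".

What's happening: shift every letter 13 places forward in the alphabet (wrapping around) — i.e. ROT13.
"fixture" → "svkgher".

svkgher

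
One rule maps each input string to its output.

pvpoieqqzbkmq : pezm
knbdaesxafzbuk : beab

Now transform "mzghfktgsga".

In each case the input is transformed by: keep one character in every 3, starting at position 3 (positions 3rd, 6th, 9th, ...).
Doing the same to "mzghfktgsga": "gks".

gks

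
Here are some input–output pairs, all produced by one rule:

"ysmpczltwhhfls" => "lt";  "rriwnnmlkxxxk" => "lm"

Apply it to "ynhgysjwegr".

Each output is the input with this applied: take characters alternately from the front and the back (1st, last, 2nd, 2nd-last, ...), then keep only the last 2 characters.
For "ynhgysjwegr", step one produces "yrnghegwyjs"; step two turns that into "js".

js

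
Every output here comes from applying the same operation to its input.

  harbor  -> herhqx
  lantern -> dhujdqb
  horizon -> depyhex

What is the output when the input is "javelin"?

dybulqz

What's happening: reverse the string, then shift every letter 10 places backward in the alphabet (wrapping around).
Starting from "javelin": after the first operation, "nilevaj"; after the second, "dybulqz".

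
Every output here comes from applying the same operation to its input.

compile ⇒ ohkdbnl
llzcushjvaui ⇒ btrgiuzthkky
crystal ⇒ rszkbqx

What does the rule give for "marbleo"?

akdnlzq

The pattern: shift every letter 1 place backward in the alphabet (wrapping around), then move the first 3 characters to the end (rotate left by 3).
Working it through for "marbleo": intermediate "lzqakdn", final "akdnlzq".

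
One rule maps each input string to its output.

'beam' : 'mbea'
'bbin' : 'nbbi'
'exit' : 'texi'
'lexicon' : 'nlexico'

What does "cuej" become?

jcue

The rule is to move the last character to the front.
So "cuej" becomes "jcue".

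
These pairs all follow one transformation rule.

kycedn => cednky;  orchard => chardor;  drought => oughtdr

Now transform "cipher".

pherci

Each output is the input with this applied: move the first 2 characters to the end (rotate left by 2).
For "cipher" the result is "pherci".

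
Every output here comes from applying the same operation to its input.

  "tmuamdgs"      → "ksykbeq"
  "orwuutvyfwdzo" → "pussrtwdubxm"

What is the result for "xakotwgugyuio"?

yimruesewsgm

The transformation: shift every letter 2 places backward in the alphabet (wrapping around), then delete the first character.
For "xakotwgugyuio", step one produces "vyimruesewsgm"; step two turns that into "yimruesewsgm".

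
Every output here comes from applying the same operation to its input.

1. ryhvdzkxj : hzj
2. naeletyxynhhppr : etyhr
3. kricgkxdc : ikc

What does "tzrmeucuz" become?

In each case the input is transformed by: keep one character in every 3, starting at position 3 (positions 3rd, 6th, 9th, ...).
Doing the same to "tzrmeucuz": "ruz".

ruz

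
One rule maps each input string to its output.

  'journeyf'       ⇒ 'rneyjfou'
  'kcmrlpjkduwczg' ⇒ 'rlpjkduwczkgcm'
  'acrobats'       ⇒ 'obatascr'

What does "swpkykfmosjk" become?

The transformation: swap the first and last characters, then move the first 3 characters to the end (rotate left by 3).
On "swpkykfmosjk": the first step gives "kwpkykfmosjs", and the second then gives "kykfmosjskwp".

kykfmosjskwp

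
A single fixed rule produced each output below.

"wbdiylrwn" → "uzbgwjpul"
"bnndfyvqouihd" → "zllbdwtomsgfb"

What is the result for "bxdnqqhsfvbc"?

The transformation: shift every letter 2 places backward in the alphabet (wrapping around).
"bxdnqqhsfvbc" → "zvbloofqdtza".

zvbloofqdtza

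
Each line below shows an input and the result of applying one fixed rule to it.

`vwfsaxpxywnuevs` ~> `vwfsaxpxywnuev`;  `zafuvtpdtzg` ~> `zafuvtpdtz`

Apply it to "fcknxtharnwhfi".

fcknxtharnwhf

Each output is the input with this applied: delete the last character.
On "fcknxtharnwhfi" that produces "fcknxtharnwhf".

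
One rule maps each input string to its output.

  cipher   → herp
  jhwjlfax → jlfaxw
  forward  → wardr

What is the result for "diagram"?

grama

The transformation: delete the first 2 characters, then move the first character to the end.
Starting from "diagram": after the first operation, "agram"; after the second, "grama".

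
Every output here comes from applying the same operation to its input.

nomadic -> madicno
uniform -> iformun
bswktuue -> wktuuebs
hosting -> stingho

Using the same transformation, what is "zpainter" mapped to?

ainterzp

The pattern: move the first 2 characters to the end (rotate left by 2).
For "zpainter" the result is "ainterzp".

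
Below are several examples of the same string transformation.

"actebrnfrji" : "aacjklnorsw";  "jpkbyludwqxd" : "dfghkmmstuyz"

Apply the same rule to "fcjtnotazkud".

ccdijlmostwx

In each case the input is transformed by: shift every letter 9 places forward in the alphabet (wrapping around), then sort the characters into alphabetical order.
On "fcjtnotazkud" that produces "ccdijlmostwx".
(Check on "actebrnfrji": → "jlcnkawoasr" → "aacjklnorsw" ✓)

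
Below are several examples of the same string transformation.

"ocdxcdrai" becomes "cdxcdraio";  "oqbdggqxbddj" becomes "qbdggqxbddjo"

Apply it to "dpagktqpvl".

pagktqpvld

The transformation: move the first character to the end.
For "dpagktqpvl" the result is "pagktqpvld".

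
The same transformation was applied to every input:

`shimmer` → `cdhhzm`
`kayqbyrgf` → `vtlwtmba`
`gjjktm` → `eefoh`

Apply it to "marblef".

vmwgza

In each case the input is transformed by: shift every letter 5 places backward in the alphabet (wrapping around), then delete the first character.
Doing the same to "marblef": "vmwgza".
(Check on "gjjktm": → "beefoh" → "eefoh" ✓)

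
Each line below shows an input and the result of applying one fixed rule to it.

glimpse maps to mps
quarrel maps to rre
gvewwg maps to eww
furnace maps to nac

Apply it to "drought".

ugh

The rule is to delete the last character, then keep only the last 3 characters.
Doing the same to "drought": "ugh".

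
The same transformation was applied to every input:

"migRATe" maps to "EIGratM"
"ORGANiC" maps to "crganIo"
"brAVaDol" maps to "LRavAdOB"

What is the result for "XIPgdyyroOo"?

Each output is the input with this applied: swap the first and last characters, then flip the case of every letter.
For "XIPgdyyroOo", step one produces "oIPgdyyroOX"; step two turns that into "OipGDYYROox".

OipGDYYROox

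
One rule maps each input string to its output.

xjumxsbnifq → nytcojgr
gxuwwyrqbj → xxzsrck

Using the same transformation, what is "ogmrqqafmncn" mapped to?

srrbgnodo

The pattern: shift every letter 1 place forward in the alphabet (wrapping around), then delete the first 3 characters.
Working it through for "ogmrqqafmncn": intermediate "phnsrrbgnodo", final "srrbgnodo".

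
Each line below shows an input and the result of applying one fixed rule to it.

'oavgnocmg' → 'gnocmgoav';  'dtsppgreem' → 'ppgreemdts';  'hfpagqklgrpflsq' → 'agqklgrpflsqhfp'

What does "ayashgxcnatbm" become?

shgxcnatbmaya

Each output is the input with this applied: move the first 3 characters to the end (rotate left by 3).
On "ayashgxcnatbm" that produces "shgxcnatbmaya".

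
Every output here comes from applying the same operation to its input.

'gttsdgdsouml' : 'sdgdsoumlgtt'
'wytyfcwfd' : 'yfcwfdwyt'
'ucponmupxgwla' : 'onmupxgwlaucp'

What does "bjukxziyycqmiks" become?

In each case the input is transformed by: move the first 3 characters to the end (rotate left by 3).
So "bjukxziyycqmiks" becomes "kxziyycqmiksbju".

kxziyycqmiksbju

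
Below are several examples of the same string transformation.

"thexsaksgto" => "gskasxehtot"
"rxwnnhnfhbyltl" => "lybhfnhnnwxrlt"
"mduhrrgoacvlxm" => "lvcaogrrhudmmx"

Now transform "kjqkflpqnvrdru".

drvnqplfkqjkur

The transformation: move the last 2 characters to the front (rotate right by 2), then reverse the string.
Applying both steps to "kjqkflpqnvrdru": "rukjqkflpqnvrd", then "drvnqplfkqjkur".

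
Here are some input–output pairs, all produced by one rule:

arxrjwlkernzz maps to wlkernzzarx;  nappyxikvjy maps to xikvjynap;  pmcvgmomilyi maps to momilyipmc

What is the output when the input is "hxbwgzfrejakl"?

zfrejaklhxb

The pattern: move the first 3 characters to the end (rotate left by 3), then delete the first 2 characters.
Starting from "hxbwgzfrejakl": after the first operation, "wgzfrejaklhxb"; after the second, "zfrejaklhxb".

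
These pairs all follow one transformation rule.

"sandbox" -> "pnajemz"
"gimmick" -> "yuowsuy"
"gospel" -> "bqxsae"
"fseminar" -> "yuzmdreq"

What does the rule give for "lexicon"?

uoazxqj

What's happening: shift every letter 12 places forward in the alphabet (wrapping around), then move the first 3 characters to the end (rotate left by 3).
Working it through for "lexicon": intermediate "xqjuoaz", final "uoazxqj".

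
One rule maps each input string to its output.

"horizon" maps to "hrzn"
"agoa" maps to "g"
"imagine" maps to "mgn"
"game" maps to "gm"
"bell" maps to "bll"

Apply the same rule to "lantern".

lntrn

In each case the input is transformed by: remove every vowel.
"lantern" → "lntrn".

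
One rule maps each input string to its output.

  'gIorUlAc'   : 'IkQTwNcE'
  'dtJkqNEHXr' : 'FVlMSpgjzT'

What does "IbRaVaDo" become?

Rule — flip the case of every letter, then shift every letter 2 places forward in the alphabet (wrapping around).
For "IbRaVaDo", step one produces "iBrAvAdO"; step two turns that into "kDtCxCfQ".

kDtCxCfQ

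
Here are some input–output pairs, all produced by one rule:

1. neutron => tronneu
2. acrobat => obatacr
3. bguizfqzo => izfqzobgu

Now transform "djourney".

The rule is to move the first 3 characters to the end (rotate left by 3).
On "djourney" that produces "urneydjo".

urneydjo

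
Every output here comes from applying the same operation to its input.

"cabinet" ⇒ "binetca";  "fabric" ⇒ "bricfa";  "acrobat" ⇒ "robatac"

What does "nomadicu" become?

The pattern: move the first 2 characters to the end (rotate left by 2).
Applying that to "nomadicu" gives "madicuno".

madicuno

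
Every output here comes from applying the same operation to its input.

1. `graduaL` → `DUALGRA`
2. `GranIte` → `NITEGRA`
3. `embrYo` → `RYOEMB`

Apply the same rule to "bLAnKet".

NKETBLA

The rule is to move the first 3 characters to the end (rotate left by 3), then convert every letter to uppercase.
For "bLAnKet", step one produces "nKetbLA"; step two turns that into "NKETBLA".
(Check on "graduaL": → "duaLgra" → "DUALGRA" ✓)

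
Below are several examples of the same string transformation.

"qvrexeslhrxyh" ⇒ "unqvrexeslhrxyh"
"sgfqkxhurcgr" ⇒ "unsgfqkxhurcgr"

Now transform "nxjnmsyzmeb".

unnxjnmsyzmeb

Rule — prepend "un".
On "nxjnmsyzmeb" that produces "unnxjnmsyzmeb".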